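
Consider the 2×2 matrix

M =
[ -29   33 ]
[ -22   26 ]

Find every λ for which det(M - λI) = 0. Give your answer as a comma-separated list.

det(M - λI) = (-29 - λ)(26 - λ) - (33)·(-22) = λ^2 + 3λ - 28.
This factors as (λ + 7)·(λ - 4) = 0.
Eigenvalues: -7, 4.

-7, 4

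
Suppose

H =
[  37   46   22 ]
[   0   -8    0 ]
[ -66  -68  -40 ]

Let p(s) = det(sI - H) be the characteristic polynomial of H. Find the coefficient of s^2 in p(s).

The coefficient of s^2 of det(sI - H) is −trace(H).
trace(H) = (37) + (-8) + (-40) = -11, so the coefficient is 11.

11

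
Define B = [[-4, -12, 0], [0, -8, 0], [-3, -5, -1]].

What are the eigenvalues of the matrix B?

Compute the characteristic polynomial p(μ) = det(μI - B).
Expanding along the first row, p(μ) = μ^3 + 13μ^2 + 44μ + 32.
Since p(-4) = 0, μ = -4 is a root.
Factor out (μ + 4): p(μ) = (μ + 4)·(μ^2 + 9μ + 8).
The quadratic factors as (μ + 8)·(μ + 1).
Eigenvalues: -8, -4, -1.

-8, -4, -1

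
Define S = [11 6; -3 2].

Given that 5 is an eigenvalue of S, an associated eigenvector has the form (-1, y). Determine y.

We need (S - 5I)v = 0.
S - 5I = [[6, 6], [-3, -3]].
Row 1: (6)·-1 + (6)·y = 0
Row 2: (-3)·-1 + (-3)·y = 0
Solving gives y = 1.
Check: S·(-1, 1) = (-5, 5) = 5·(-1, 1).

1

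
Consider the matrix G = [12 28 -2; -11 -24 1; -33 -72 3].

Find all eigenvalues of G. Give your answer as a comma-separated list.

The characteristic polynomial is p(r) = det(rI - G).
Expanding the 3×3 determinant: p(r) = r^3 + 9r^2 - 10r.
Since p(0) = 0, r = 0 is a root.
Factor out r: p(r) = r·(r^2 + 9r - 10).
The quadratic factors as (r + 10)·(r - 1).
Eigenvalues: -10, 0, 1.

-10, 0, 1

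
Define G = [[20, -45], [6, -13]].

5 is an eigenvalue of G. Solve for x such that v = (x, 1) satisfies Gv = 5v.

We need (G - 5I)v = 0.
G - 5I = [[15, -45], [6, -18]].
Row 1: (15)·x + (-45)·1 = 0
Row 2: (6)·x + (-18)·1 = 0
Solving gives x = 3.
Check: G·(3, 1) = (15, 5) = 5·(3, 1).

3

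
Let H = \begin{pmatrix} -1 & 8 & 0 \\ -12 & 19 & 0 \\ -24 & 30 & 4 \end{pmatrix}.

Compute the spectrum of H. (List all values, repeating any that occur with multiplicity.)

4, 7, 11

The characteristic polynomial is p(λ) = det(λI - H).
Cofactor expansion gives p(λ) = λ^3 - 22λ^2 + 149λ - 308.
Since p(7) = 0, λ = 7 is a root.
Factor out (λ - 7): p(λ) = (λ - 7)·(λ^2 - 15λ + 44).
The quadratic factors as (λ - 4)·(λ - 11).
Eigenvalues: 4, 7, 11.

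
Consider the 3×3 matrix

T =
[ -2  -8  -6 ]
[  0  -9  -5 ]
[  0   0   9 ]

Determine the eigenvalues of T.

T is upper triangular, so its eigenvalues are the diagonal entries.
Diagonal: -2, -9, 9.

-9, -2, 9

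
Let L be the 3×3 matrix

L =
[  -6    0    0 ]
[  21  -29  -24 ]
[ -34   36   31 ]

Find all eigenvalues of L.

Compute the characteristic polynomial p(lambda) = det(lambda·I - L).
Cofactor expansion gives p(lambda) = lambda^3 + 4·lambda^2 - 47·lambda - 210.
Rational-root test: lambda = -5 gives p(-5) = 0.
Dividing by (lambda + 5) leaves lambda^2 - lambda - 42.
The quadratic factors as (lambda + 6)·(lambda - 7).
Eigenvalues: -6, -5, 7.

-6, -5, 7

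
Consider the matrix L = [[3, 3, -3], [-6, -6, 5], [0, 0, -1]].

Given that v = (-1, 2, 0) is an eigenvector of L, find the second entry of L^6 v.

1458

First find the eigenvalue: Lv = (3, -6, 0) = -3·(-1, 2, 0), so λ = -3.
Then L^6 v = λ^6·v = (-3)^6·(-1, 2, 0) = 729·(-1, 2, 0) = (-729, 1458, 0).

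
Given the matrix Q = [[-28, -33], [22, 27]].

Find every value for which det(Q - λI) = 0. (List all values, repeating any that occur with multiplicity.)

det(Q - rI) = (-28 - r)(27 - r) - (-33)·(22) = r^2 + r - 30.
This factors as (r + 6)·(r - 5) = 0.
Eigenvalues: -6, 5.

-6, 5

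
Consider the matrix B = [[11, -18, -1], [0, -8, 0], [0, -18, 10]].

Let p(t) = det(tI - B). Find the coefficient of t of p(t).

-58

p(t) = t^3 - 13t^2 - 58t + 880.
The coefficient of t is -58.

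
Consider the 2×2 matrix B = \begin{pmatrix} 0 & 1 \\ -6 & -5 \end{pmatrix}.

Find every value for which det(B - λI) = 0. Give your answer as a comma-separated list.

det(B - λI) = (0 - λ)(-5 - λ) - (1)·(-6) = λ^2 + 5λ + 6.
This factors as (λ + 3)·(λ + 2) = 0.
Eigenvalues: -3, -2.

-3, -2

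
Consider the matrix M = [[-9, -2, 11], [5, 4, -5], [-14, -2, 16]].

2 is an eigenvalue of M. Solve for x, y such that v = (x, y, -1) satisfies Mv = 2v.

We need (M - 2I)v = 0.
M - 2I = [[-11, -2, 11], [5, 2, -5], [-14, -2, 14]].
Row 1: (-11)·x + (-2)·y + (11)·-1 = 0
Row 2: (5)·x + (2)·y + (-5)·-1 = 0
Row 3: (-14)·x + (-2)·y + (14)·-1 = 0
Solving gives x = -1, y = 0.
Check: M·(-1, 0, -1) = (-2, 0, -2) = 2·(-1, 0, -1).

-1, 0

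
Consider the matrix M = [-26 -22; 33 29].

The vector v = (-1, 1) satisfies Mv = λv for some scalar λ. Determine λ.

-4

Compute Mv: M·(-1, 1) = (4, -4).
Since Mv = λv, compare component 1: 4 = λ·-1, so λ = -4.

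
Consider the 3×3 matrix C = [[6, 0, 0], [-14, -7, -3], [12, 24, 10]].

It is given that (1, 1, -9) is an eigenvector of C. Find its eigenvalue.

6

Compute Cv: C·(1, 1, -9) = (6, 6, -54).
Since Cv = λv, compare component 1: 6 = λ·1, so λ = 6.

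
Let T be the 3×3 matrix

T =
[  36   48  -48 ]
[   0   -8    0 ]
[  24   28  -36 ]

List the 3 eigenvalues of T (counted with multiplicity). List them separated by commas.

Set up det(λI - T) = 0.
Expanding the 3×3 determinant: p(λ) = λ^3 + 8λ^2 - 144λ - 1152.
Try λ = 12: p(12) = 0, so 12 is a root.
Dividing by (λ - 12) leaves λ^2 + 20λ + 96.
The quadratic factors as (λ + 12)·(λ + 8).
Eigenvalues: -12, -8, 12.

-12, -8, 12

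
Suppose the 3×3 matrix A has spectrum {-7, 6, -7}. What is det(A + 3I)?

144

If A has eigenvalues -7, 6, -7, then A + 3I has eigenvalues -4, 9, -4.
det(A + 3I) = (-4) · (9) · (-4) = 144.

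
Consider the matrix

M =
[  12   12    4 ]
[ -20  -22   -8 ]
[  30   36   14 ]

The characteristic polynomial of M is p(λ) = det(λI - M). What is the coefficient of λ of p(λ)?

p(λ) = λ^3 - 4λ^2 + 4λ.
The coefficient of λ is 4.

4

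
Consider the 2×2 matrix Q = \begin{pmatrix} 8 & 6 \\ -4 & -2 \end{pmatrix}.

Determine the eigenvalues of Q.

det(Q - sI) = (8 - s)(-2 - s) - (6)·(-4) = s^2 - 6s + 8.
This factors as (s - 2)·(s - 4) = 0.
Eigenvalues: 2, 4.

2, 4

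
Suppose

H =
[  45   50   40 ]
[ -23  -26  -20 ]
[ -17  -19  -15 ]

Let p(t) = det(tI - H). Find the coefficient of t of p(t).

p(t) = t^3 - 4t^2 - 5t.
The coefficient of t is -5.

-5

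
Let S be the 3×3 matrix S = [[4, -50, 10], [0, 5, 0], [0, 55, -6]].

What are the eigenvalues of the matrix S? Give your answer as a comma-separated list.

-6, 4, 5

Compute the characteristic polynomial p(μ) = det(μI - S).
Expanding the 3×3 determinant: p(μ) = μ^3 - 3μ^2 - 34μ + 120.
Rational-root test: μ = 4 gives p(4) = 0.
Factor out (μ - 4): p(μ) = (μ - 4)·(μ^2 + μ - 30).
The quadratic factors as (μ + 6)·(μ - 5).
Eigenvalues: -6, 4, 5.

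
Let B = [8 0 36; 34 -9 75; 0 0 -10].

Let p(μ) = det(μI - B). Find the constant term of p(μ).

-720

p(μ) = μ^3 + 11μ^2 - 62μ - 720.
The constant term is -720.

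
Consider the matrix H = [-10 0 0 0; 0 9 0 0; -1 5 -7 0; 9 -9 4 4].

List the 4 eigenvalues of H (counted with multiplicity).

H is lower triangular, so its eigenvalues are the diagonal entries.
Diagonal: -10, 9, -7, 4.

-10, -7, 4, 9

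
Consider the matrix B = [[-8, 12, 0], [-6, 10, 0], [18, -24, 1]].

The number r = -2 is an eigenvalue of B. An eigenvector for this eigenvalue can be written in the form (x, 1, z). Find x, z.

2, -4

We need (B + 2I)v = 0.
B + 2I = [[-6, 12, 0], [-6, 12, 0], [18, -24, 3]].
Row 1: (-6)·x + (12)·1 + (0)·z = 0
Row 2: (-6)·x + (12)·1 + (0)·z = 0
Row 3: (18)·x + (-24)·1 + (3)·z = 0
Solving gives x = 2, z = -4.
Check: B·(2, 1, -4) = (-4, -2, 8) = -2·(2, 1, -4).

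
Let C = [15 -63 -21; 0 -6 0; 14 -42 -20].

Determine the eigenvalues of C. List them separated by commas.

Compute the characteristic polynomial p(r) = det(rI - C).
Expanding along the first row, p(r) = r^3 + 11r^2 + 24r - 36.
Since p(1) = 0, r = 1 is a root.
Factor out (r - 1): p(r) = (r - 1)·(r^2 + 12r + 36).
The quadratic factor is (r + 6)^2.
Eigenvalues: -6, -6, 1.

-6, -6, 1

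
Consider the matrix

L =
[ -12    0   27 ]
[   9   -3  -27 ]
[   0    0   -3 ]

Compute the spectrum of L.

-12, -3, -3

Compute the characteristic polynomial p(λ) = det(λI - L).
Cofactor expansion gives p(λ) = λ^3 + 18λ^2 + 81λ + 108.
Since p(-12) = 0, λ = -12 is a root.
Factor out (λ + 12): p(λ) = (λ + 12)·(λ^2 + 6λ + 9).
The quadratic factor is (λ + 3)^2.
Eigenvalues: -12, -3, -3.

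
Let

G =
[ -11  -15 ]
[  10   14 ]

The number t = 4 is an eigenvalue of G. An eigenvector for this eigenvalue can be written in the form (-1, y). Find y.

We need (G - 4I)v = 0.
G - 4I = [[-15, -15], [10, 10]].
Row 1: (-15)·-1 + (-15)·y = 0
Row 2: (10)·-1 + (10)·y = 0
Solving gives y = 1.
Check: G·(-1, 1) = (-4, 4) = 4·(-1, 1).

1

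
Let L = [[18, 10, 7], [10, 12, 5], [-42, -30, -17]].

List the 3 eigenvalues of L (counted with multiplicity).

Set up det(lambda·I - L) = 0.
Expanding along the first row, p(lambda) = lambda^3 - 13·lambda^2 + 50·lambda - 56.
Rational-root test: lambda = 4 gives p(4) = 0.
Dividing by (lambda - 4) leaves lambda^2 - 9·lambda + 14.
The quadratic factors as (lambda - 2)·(lambda - 7).
Eigenvalues: 2, 4, 7.

2, 4, 7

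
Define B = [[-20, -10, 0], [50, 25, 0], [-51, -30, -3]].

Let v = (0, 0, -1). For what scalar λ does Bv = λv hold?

Compute Bv: B·(0, 0, -1) = (0, 0, 3).
Since Bv = λv, compare component 3: 3 = λ·-1, so λ = -3.

-3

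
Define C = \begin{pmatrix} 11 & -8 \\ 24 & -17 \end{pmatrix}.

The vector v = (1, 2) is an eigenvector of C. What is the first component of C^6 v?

15625

First find the eigenvalue: Cv = (-5, -10) = -5·(1, 2), so λ = -5.
Then C^6 v = λ^6·v = (-5)^6·(1, 2) = 15625·(1, 2) = (15625, 31250).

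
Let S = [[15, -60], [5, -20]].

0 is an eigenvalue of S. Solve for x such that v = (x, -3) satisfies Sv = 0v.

-12

We need (S)v = 0.
S = [[15, -60], [5, -20]].
Row 1: (15)·x + (-60)·-3 = 0
Row 2: (5)·x + (-20)·-3 = 0
Solving gives x = -12.
Check: S·(-12, -3) = (0, 0) = 0·(-12, -3).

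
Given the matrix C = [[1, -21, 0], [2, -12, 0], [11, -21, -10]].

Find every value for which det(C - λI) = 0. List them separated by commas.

-10, -6, -5

The characteristic polynomial is p(μ) = det(μI - C).
Expanding along the first row, p(μ) = μ^3 + 21μ^2 + 140μ + 300.
Try μ = -5: p(-5) = 0, so -5 is a root.
Dividing by (μ + 5) leaves μ^2 + 16μ + 60.
The quadratic factors as (μ + 10)·(μ + 6).
Eigenvalues: -10, -6, -5.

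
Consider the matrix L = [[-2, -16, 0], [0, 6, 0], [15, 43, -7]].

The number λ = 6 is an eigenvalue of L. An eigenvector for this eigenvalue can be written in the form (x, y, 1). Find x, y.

We need (L - 6I)v = 0.
L - 6I = [[-8, -16, 0], [0, 0, 0], [15, 43, -13]].
Row 1: (-8)·x + (-16)·y + (0)·1 = 0
Row 2: (0)·x + (0)·y + (0)·1 = 0
Row 3: (15)·x + (43)·y + (-13)·1 = 0
Solving gives x = -2, y = 1.
Check: L·(-2, 1, 1) = (-12, 6, 6) = 6·(-2, 1, 1).

-2, 1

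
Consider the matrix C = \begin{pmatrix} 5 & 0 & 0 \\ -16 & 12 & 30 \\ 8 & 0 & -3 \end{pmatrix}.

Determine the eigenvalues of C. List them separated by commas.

Set up det(rI - C) = 0.
Expanding the 3×3 determinant: p(r) = r^3 - 14r^2 + 9r + 180.
Since p(5) = 0, r = 5 is a root.
Dividing by (r - 5) leaves r^2 - 9r - 36.
The quadratic factors as (r + 3)·(r - 12).
Eigenvalues: -3, 5, 12.

-3, 5, 12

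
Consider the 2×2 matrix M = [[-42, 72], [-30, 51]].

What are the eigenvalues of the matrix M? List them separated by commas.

3, 6

det(M - lambda·I) = (-42 - lambda)(51 - lambda) - (72)·(-30) = lambda^2 - 9·lambda + 18.
This factors as (lambda - 3)·(lambda - 6) = 0.
Eigenvalues: 3, 6.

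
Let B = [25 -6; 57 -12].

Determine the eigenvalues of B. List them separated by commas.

6, 7

det(B - tI) = (25 - t)(-12 - t) - (-6)·(57) = t^2 - 13t + 42.
This factors as (t - 6)·(t - 7) = 0.
Eigenvalues: 6, 7.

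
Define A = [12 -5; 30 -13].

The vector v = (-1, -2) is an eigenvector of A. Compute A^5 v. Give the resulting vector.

First find the eigenvalue: Av = (-2, -4) = 2·(-1, -2), so λ = 2.
Then A^5 v = λ^5·v = 2^5·(-1, -2) = 32·(-1, -2) = (-32, -64).

(-32, -64)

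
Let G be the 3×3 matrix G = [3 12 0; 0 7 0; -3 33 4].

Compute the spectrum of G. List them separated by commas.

3, 4, 7

Set up det(λI - G) = 0.
Cofactor expansion gives p(λ) = λ^3 - 14λ^2 + 61λ - 84.
Since p(3) = 0, λ = 3 is a root.
Dividing by (λ - 3) leaves λ^2 - 11λ + 28.
The quadratic factors as (λ - 4)·(λ - 7).
Eigenvalues: 3, 4, 7.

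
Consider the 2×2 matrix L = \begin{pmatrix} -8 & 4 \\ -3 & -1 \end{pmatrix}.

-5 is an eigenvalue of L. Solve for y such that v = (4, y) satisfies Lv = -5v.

3

We need (L + 5I)v = 0.
L + 5I = [[-3, 4], [-3, 4]].
Row 1: (-3)·4 + (4)·y = 0
Row 2: (-3)·4 + (4)·y = 0
Solving gives y = 3.
Check: L·(4, 3) = (-20, -15) = -5·(4, 3).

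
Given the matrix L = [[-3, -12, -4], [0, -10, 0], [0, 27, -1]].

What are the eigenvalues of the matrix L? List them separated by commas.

Compute the characteristic polynomial p(λ) = det(λI - L).
Cofactor expansion gives p(λ) = λ^3 + 14λ^2 + 43λ + 30.
Rational-root test: λ = -1 gives p(-1) = 0.
Factor out (λ + 1): p(λ) = (λ + 1)·(λ^2 + 13λ + 30).
The quadratic factors as (λ + 10)·(λ + 3).
Eigenvalues: -10, -3, -1.

-10, -3, -1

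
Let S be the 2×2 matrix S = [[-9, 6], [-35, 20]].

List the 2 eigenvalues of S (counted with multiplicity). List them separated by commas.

5, 6

det(S - tI) = (-9 - t)(20 - t) - (6)·(-35) = t^2 - 11t + 30.
This factors as (t - 5)·(t - 6) = 0.
Eigenvalues: 5, 6.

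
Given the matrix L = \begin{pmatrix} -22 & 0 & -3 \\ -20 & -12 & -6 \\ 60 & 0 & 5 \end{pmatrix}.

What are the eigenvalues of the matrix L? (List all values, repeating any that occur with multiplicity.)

-12, -10, -7

Set up det(λI - L) = 0.
Expanding the 3×3 determinant: p(λ) = λ^3 + 29λ^2 + 274λ + 840.
Since p(-12) = 0, λ = -12 is a root.
Dividing by (λ + 12) leaves λ^2 + 17λ + 70.
The quadratic factors as (λ + 10)·(λ + 7).
Eigenvalues: -12, -10, -7.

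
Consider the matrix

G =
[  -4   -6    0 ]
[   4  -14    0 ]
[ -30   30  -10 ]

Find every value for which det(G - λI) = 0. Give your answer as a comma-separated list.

Set up det(lambda·I - G) = 0.
Cofactor expansion gives p(lambda) = lambda^3 + 28·lambda^2 + 260·lambda + 800.
Since p(-10) = 0, lambda = -10 is a root.
Dividing by (lambda + 10) leaves lambda^2 + 18·lambda + 80.
The quadratic factors as (lambda + 10)·(lambda + 8).
Eigenvalues: -10, -10, -8.

-10, -10, -8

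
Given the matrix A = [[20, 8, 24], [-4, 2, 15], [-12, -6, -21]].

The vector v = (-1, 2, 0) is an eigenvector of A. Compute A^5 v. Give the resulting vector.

(-1024, 2048, 0)

First find the eigenvalue: Av = (-4, 8, 0) = 4·(-1, 2, 0), so λ = 4.
Then A^5 v = λ^5·v = 4^5·(-1, 2, 0) = 1024·(-1, 2, 0) = (-1024, 2048, 0).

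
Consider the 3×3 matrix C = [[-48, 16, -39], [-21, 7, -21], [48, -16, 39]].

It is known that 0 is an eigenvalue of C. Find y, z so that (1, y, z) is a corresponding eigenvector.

We need (C)v = 0.
C = [[-48, 16, -39], [-21, 7, -21], [48, -16, 39]].
Row 1: (-48)·1 + (16)·y + (-39)·z = 0
Row 2: (-21)·1 + (7)·y + (-21)·z = 0
Row 3: (48)·1 + (-16)·y + (39)·z = 0
Solving gives y = 3, z = 0.
Check: C·(1, 3, 0) = (0, 0, 0) = 0·(1, 3, 0).

3, 0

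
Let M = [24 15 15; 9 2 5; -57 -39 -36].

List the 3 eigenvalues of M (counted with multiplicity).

-6, -3, -1

Set up det(rI - M) = 0.
Expanding the 3×3 determinant: p(r) = r^3 + 10r^2 + 27r + 18.
Try r = -3: p(-3) = 0, so -3 is a root.
Dividing by (r + 3) leaves r^2 + 7r + 6.
The quadratic factors as (r + 6)·(r + 1).
Eigenvalues: -6, -3, -1.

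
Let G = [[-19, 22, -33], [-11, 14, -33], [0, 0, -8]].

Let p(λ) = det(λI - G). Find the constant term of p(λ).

-192

p(λ) = λ^3 + 13λ^2 + 16λ - 192.
The constant term is -192.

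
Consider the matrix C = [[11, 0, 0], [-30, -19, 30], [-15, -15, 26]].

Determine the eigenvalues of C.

Set up det(tI - C) = 0.
Expanding the 3×3 determinant: p(t) = t^3 - 18t^2 + 33t + 484.
Since p(11) = 0, t = 11 is a root.
Factor out (t - 11): p(t) = (t - 11)·(t^2 - 7t - 44).
The quadratic factors as (t + 4)·(t - 11).
Eigenvalues: -4, 11, 11.

-4, 11, 11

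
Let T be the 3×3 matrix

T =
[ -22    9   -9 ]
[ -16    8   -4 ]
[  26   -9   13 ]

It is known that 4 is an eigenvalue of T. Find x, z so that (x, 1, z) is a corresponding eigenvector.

We need (T - 4I)v = 0.
T - 4I = [[-26, 9, -9], [-16, 4, -4], [26, -9, 9]].
Row 1: (-26)·x + (9)·1 + (-9)·z = 0
Row 2: (-16)·x + (4)·1 + (-4)·z = 0
Row 3: (26)·x + (-9)·1 + (9)·z = 0
Solving gives x = 0, z = 1.
Check: T·(0, 1, 1) = (0, 4, 4) = 4·(0, 1, 1).

0, 1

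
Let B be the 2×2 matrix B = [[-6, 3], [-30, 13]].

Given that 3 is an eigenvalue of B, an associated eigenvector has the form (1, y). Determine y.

We need (B - 3I)v = 0.
B - 3I = [[-9, 3], [-30, 10]].
Row 1: (-9)·1 + (3)·y = 0
Row 2: (-30)·1 + (10)·y = 0
Solving gives y = 3.
Check: B·(1, 3) = (3, 9) = 3·(1, 3).

3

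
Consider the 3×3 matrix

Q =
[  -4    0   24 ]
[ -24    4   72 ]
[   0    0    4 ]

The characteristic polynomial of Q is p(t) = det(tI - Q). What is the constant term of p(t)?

p(t) = t^3 - 4t^2 - 16t + 64.
The constant term is 64.

64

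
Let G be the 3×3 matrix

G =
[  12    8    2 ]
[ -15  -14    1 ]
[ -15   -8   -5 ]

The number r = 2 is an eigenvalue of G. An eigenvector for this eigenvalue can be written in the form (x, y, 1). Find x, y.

-1, 1

We need (G - 2I)v = 0.
G - 2I = [[10, 8, 2], [-15, -16, 1], [-15, -8, -7]].
Row 1: (10)·x + (8)·y + (2)·1 = 0
Row 2: (-15)·x + (-16)·y + (1)·1 = 0
Row 3: (-15)·x + (-8)·y + (-7)·1 = 0
Solving gives x = -1, y = 1.
Check: G·(-1, 1, 1) = (-2, 2, 2) = 2·(-1, 1, 1).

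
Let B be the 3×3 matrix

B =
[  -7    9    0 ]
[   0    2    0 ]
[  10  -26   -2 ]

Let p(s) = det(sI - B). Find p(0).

p(0) = det(0·I − B) = det(−B) = (−1)^3·det(B).
det(B) = 28, so p(0) = -28.

-28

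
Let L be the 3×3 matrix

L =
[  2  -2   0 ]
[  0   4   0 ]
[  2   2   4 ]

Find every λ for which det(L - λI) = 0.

The characteristic polynomial is p(t) = det(tI - L).
Expanding the 3×3 determinant: p(t) = t^3 - 10t^2 + 32t - 32.
Rational-root test: t = 4 gives p(4) = 0.
Dividing by (t - 4) leaves t^2 - 6t + 8.
The quadratic factors as (t - 2)·(t - 4).
Eigenvalues: 2, 4, 4.

2, 4, 4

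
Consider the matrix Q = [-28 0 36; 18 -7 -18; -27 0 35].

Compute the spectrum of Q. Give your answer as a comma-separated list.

Compute the characteristic polynomial p(r) = det(rI - Q).
Cofactor expansion gives p(r) = r^3 - 57r - 56.
Since p(-1) = 0, r = -1 is a root.
Factor out (r + 1): p(r) = (r + 1)·(r^2 - r - 56).
The quadratic factors as (r + 7)·(r - 8).
Eigenvalues: -7, -1, 8.

-7, -1, 8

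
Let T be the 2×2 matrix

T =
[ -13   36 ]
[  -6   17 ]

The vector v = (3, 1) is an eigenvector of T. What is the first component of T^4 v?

First find the eigenvalue: Tv = (-3, -1) = -1·(3, 1), so λ = -1.
Then T^4 v = λ^4·v = (-1)^4·(3, 1) = 1·(3, 1) = (3, 1).

3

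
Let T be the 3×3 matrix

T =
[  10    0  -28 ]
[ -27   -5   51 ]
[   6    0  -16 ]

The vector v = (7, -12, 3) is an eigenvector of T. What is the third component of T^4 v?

First find the eigenvalue: Tv = (-14, 24, -6) = -2·(7, -12, 3), so λ = -2.
Then T^4 v = λ^4·v = (-2)^4·(7, -12, 3) = 16·(7, -12, 3) = (112, -192, 48).

48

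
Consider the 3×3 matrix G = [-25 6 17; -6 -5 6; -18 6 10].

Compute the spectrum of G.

-8, -7, -5

Set up det(μI - G) = 0.
Expanding the 3×3 determinant: p(μ) = μ^3 + 20μ^2 + 131μ + 280.
Since p(-5) = 0, μ = -5 is a root.
Dividing by (μ + 5) leaves μ^2 + 15μ + 56.
The quadratic factors as (μ + 8)·(μ + 7).
Eigenvalues: -8, -7, -5.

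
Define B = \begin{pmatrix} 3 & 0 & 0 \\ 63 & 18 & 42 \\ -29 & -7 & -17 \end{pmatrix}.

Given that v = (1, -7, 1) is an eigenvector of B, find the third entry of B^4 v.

First find the eigenvalue: Bv = (3, -21, 3) = 3·(1, -7, 1), so λ = 3.
Then B^4 v = λ^4·v = 3^4·(1, -7, 1) = 81·(1, -7, 1) = (81, -567, 81).

81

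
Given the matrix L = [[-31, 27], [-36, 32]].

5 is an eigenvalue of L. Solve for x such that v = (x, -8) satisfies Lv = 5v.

We need (L - 5I)v = 0.
L - 5I = [[-36, 27], [-36, 27]].
Row 1: (-36)·x + (27)·-8 = 0
Row 2: (-36)·x + (27)·-8 = 0
Solving gives x = -6.
Check: L·(-6, -8) = (-30, -40) = 5·(-6, -8).

-6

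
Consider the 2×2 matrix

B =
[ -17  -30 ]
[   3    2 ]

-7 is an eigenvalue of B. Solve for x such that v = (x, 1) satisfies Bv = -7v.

We need (B + 7I)v = 0.
B + 7I = [[-10, -30], [3, 9]].
Row 1: (-10)·x + (-30)·1 = 0
Row 2: (3)·x + (9)·1 = 0
Solving gives x = -3.
Check: B·(-3, 1) = (21, -7) = -7·(-3, 1).

-3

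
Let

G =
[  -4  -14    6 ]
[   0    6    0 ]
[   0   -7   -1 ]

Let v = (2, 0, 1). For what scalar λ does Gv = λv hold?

-1

Compute Gv: G·(2, 0, 1) = (-2, 0, -1).
Since Gv = λv, compare component 1: -2 = λ·2, so λ = -1.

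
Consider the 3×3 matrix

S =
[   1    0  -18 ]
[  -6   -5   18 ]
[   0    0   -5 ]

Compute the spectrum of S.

Set up det(μI - S) = 0.
Expanding along the first row, p(μ) = μ^3 + 9μ^2 + 15μ - 25.
Since p(1) = 0, μ = 1 is a root.
Factor out (μ - 1): p(μ) = (μ - 1)·(μ^2 + 10μ + 25).
The quadratic factor is (μ + 5)^2.
Eigenvalues: -5, -5, 1.

-5, -5, 1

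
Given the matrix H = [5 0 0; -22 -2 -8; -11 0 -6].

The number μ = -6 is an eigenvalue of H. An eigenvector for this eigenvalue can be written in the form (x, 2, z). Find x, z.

We need (H + 6I)v = 0.
H + 6I = [[11, 0, 0], [-22, 4, -8], [-11, 0, 0]].
Row 1: (11)·x + (0)·2 + (0)·z = 0
Row 2: (-22)·x + (4)·2 + (-8)·z = 0
Row 3: (-11)·x + (0)·2 + (0)·z = 0
Solving gives x = 0, z = 1.
Check: H·(0, 2, 1) = (0, -12, -6) = -6·(0, 2, 1).

0, 1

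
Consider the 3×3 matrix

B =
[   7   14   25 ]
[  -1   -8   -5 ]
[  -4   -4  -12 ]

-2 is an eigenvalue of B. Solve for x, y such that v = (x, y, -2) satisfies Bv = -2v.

4, 1

We need (B + 2I)v = 0.
B + 2I = [[9, 14, 25], [-1, -6, -5], [-4, -4, -10]].
Row 1: (9)·x + (14)·y + (25)·-2 = 0
Row 2: (-1)·x + (-6)·y + (-5)·-2 = 0
Row 3: (-4)·x + (-4)·y + (-10)·-2 = 0
Solving gives x = 4, y = 1.
Check: B·(4, 1, -2) = (-8, -2, 4) = -2·(4, 1, -2).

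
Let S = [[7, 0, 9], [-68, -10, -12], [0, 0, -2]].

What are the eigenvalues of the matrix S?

Compute the characteristic polynomial p(t) = det(tI - S).
Expanding the 3×3 determinant: p(t) = t^3 + 5t^2 - 64t - 140.
Since p(-10) = 0, t = -10 is a root.
Factor out (t + 10): p(t) = (t + 10)·(t^2 - 5t - 14).
The quadratic factors as (t + 2)·(t - 7).
Eigenvalues: -10, -2, 7.

-10, -2, 7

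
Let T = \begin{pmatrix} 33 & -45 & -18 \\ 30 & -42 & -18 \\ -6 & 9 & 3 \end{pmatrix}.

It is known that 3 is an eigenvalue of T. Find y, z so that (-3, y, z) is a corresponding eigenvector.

-2, 0

We need (T - 3I)v = 0.
T - 3I = [[30, -45, -18], [30, -45, -18], [-6, 9, 0]].
Row 1: (30)·-3 + (-45)·y + (-18)·z = 0
Row 2: (30)·-3 + (-45)·y + (-18)·z = 0
Row 3: (-6)·-3 + (9)·y + (0)·z = 0
Solving gives y = -2, z = 0.
Check: T·(-3, -2, 0) = (-9, -6, 0) = 3·(-3, -2, 0).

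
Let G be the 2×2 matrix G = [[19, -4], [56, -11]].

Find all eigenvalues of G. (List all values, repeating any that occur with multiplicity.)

3, 5

det(G - tI) = (19 - t)(-11 - t) - (-4)·(56) = t^2 - 8t + 15.
This factors as (t - 3)·(t - 5) = 0.
Eigenvalues: 3, 5.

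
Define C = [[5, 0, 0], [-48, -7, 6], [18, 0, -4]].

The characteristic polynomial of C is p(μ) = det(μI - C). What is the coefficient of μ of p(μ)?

-27

p(μ) = μ^3 + 6μ^2 - 27μ - 140.
The coefficient of μ is -27.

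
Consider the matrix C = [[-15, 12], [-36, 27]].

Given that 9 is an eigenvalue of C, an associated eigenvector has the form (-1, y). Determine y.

We need (C - 9I)v = 0.
C - 9I = [[-24, 12], [-36, 18]].
Row 1: (-24)·-1 + (12)·y = 0
Row 2: (-36)·-1 + (18)·y = 0
Solving gives y = -2.
Check: C·(-1, -2) = (-9, -18) = 9·(-1, -2).

-2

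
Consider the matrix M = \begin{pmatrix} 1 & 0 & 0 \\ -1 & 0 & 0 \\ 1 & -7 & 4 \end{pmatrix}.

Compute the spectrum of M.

0, 1, 4

M is lower triangular, so its eigenvalues are the diagonal entries.
Diagonal: 1, 0, 4.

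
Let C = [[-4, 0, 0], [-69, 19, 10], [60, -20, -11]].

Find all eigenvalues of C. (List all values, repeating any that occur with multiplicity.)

Set up det(μI - C) = 0.
Cofactor expansion gives p(μ) = μ^3 - 4μ^2 - 41μ - 36.
Since p(-4) = 0, μ = -4 is a root.
Factor out (μ + 4): p(μ) = (μ + 4)·(μ^2 - 8μ - 9).
The quadratic factors as (μ + 1)·(μ - 9).
Eigenvalues: -4, -1, 9.

-4, -1, 9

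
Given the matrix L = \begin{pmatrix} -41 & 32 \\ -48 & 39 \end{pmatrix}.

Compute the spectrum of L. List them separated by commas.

-9, 7

det(L - lambda·I) = (-41 - lambda)(39 - lambda) - (32)·(-48) = lambda^2 + 2·lambda - 63.
This factors as (lambda + 9)·(lambda - 7) = 0.
Eigenvalues: -9, 7.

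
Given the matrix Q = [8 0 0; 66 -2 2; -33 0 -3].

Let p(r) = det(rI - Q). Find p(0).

-48

p(0) = det(0·I − Q) = det(−Q) = (−1)^3·det(Q).
det(Q) = 48, so p(0) = -48.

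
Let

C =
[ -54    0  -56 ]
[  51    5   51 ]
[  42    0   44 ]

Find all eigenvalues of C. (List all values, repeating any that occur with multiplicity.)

Compute the characteristic polynomial p(t) = det(tI - C).
Expanding the 3×3 determinant: p(t) = t^3 + 5t^2 - 74t + 120.
Since p(-12) = 0, t = -12 is a root.
Dividing by (t + 12) leaves t^2 - 7t + 10.
The quadratic factors as (t - 2)·(t - 5).
Eigenvalues: -12, 2, 5.

-12, 2, 5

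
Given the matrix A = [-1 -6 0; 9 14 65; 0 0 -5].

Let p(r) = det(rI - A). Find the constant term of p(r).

200

p(r) = r^3 - 8r^2 - 25r + 200.
The constant term is 200.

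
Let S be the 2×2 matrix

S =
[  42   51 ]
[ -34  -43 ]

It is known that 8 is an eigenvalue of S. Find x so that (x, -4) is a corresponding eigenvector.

We need (S - 8I)v = 0.
S - 8I = [[34, 51], [-34, -51]].
Row 1: (34)·x + (51)·-4 = 0
Row 2: (-34)·x + (-51)·-4 = 0
Solving gives x = 6.
Check: S·(6, -4) = (48, -32) = 8·(6, -4).

6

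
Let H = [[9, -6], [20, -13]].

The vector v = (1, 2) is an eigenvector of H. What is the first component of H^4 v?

81

First find the eigenvalue: Hv = (-3, -6) = -3·(1, 2), so λ = -3.
Then H^4 v = λ^4·v = (-3)^4·(1, 2) = 81·(1, 2) = (81, 162).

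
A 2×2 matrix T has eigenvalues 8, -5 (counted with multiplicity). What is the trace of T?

trace(T) is the sum of the eigenvalues: (8) + (-5) = 3.

3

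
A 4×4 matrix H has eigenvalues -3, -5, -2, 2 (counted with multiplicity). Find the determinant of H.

det(H) is the product of the eigenvalues: (-3) · (-5) · (-2) · (2) = -60.

-60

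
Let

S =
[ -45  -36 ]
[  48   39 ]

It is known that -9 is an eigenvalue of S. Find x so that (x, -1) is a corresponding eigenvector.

We need (S + 9I)v = 0.
S + 9I = [[-36, -36], [48, 48]].
Row 1: (-36)·x + (-36)·-1 = 0
Row 2: (48)·x + (48)·-1 = 0
Solving gives x = 1.
Check: S·(1, -1) = (-9, 9) = -9·(1, -1).

1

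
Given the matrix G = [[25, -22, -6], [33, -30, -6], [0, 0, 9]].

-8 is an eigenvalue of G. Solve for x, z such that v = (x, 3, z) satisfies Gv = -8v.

We need (G + 8I)v = 0.
G + 8I = [[33, -22, -6], [33, -22, -6], [0, 0, 17]].
Row 1: (33)·x + (-22)·3 + (-6)·z = 0
Row 2: (33)·x + (-22)·3 + (-6)·z = 0
Row 3: (0)·x + (0)·3 + (17)·z = 0
Solving gives x = 2, z = 0.
Check: G·(2, 3, 0) = (-16, -24, 0) = -8·(2, 3, 0).

2, 0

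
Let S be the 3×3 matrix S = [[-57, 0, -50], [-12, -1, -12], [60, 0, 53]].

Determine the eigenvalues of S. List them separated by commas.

The characteristic polynomial is p(lambda) = det(lambda·I - S).
Expanding the 3×3 determinant: p(lambda) = lambda^3 + 5·lambda^2 - 17·lambda - 21.
Rational-root test: lambda = -1 gives p(-1) = 0.
Factor out (lambda + 1): p(lambda) = (lambda + 1)·(lambda^2 + 4·lambda - 21).
The quadratic factors as (lambda + 7)·(lambda - 3).
Eigenvalues: -7, -1, 3.

-7, -1, 3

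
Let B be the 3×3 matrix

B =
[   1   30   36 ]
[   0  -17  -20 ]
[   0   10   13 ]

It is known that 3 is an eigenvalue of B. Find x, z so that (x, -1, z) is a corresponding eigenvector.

3, 1

We need (B - 3I)v = 0.
B - 3I = [[-2, 30, 36], [0, -20, -20], [0, 10, 10]].
Row 1: (-2)·x + (30)·-1 + (36)·z = 0
Row 2: (0)·x + (-20)·-1 + (-20)·z = 0
Row 3: (0)·x + (10)·-1 + (10)·z = 0
Solving gives x = 3, z = 1.
Check: B·(3, -1, 1) = (9, -3, 3) = 3·(3, -1, 1).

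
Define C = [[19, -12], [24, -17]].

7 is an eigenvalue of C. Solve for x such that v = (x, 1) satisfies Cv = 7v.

We need (C - 7I)v = 0.
C - 7I = [[12, -12], [24, -24]].
Row 1: (12)·x + (-12)·1 = 0
Row 2: (24)·x + (-24)·1 = 0
Solving gives x = 1.
Check: C·(1, 1) = (7, 7) = 7·(1, 1).

1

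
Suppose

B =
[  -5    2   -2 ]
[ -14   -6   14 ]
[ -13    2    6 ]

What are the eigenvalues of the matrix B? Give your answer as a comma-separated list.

-7, -6, 8

The characteristic polynomial is p(λ) = det(λI - B).
Expanding the 3×3 determinant: p(λ) = λ^3 + 5λ^2 - 62λ - 336.
Try λ = -7: p(-7) = 0, so -7 is a root.
Factor out (λ + 7): p(λ) = (λ + 7)·(λ^2 - 2λ - 48).
The quadratic factors as (λ + 6)·(λ - 8).
Eigenvalues: -7, -6, 8.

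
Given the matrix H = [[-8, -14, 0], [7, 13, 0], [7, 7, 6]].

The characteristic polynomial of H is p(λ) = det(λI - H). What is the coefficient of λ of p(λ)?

24

p(λ) = λ^3 - 11λ^2 + 24λ + 36.
The coefficient of λ is 24.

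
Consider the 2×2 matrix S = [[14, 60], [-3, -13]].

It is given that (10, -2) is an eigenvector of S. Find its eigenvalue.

Compute Sv: S·(10, -2) = (20, -4).
Since Sv = λv, compare component 1: 20 = λ·10, so λ = 2.

2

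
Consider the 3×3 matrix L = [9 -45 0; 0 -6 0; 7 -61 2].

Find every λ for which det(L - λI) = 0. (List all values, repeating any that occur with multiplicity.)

Compute the characteristic polynomial p(lambda) = det(lambda·I - L).
Expanding the 3×3 determinant: p(lambda) = lambda^3 - 5·lambda^2 - 48·lambda + 108.
Rational-root test: lambda = 9 gives p(9) = 0.
Factor out (lambda - 9): p(lambda) = (lambda - 9)·(lambda^2 + 4·lambda - 12).
The quadratic factors as (lambda + 6)·(lambda - 2).
Eigenvalues: -6, 2, 9.

-6, 2, 9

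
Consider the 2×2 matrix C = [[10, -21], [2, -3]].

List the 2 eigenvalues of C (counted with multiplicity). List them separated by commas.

det(C - sI) = (10 - s)(-3 - s) - (-21)·(2) = s^2 - 7s + 12.
This factors as (s - 3)·(s - 4) = 0.
Eigenvalues: 3, 4.

3, 4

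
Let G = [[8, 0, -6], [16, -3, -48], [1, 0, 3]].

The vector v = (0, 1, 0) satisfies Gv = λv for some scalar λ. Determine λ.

-3

Compute Gv: G·(0, 1, 0) = (0, -3, 0).
Since Gv = λv, compare component 2: -3 = λ·1, so λ = -3.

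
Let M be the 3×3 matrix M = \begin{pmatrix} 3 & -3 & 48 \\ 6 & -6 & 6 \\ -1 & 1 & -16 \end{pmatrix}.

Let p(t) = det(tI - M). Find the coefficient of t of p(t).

90

p(t) = t^3 + 19t^2 + 90t.
The coefficient of t is 90.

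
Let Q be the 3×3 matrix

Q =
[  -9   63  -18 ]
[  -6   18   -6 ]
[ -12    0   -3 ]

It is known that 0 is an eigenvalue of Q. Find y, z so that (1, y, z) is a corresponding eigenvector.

We need (Q)v = 0.
Q = [[-9, 63, -18], [-6, 18, -6], [-12, 0, -3]].
Row 1: (-9)·1 + (63)·y + (-18)·z = 0
Row 2: (-6)·1 + (18)·y + (-6)·z = 0
Row 3: (-12)·1 + (0)·y + (-3)·z = 0
Solving gives y = -1, z = -4.
Check: Q·(1, -1, -4) = (0, 0, 0) = 0·(1, -1, -4).

-1, -4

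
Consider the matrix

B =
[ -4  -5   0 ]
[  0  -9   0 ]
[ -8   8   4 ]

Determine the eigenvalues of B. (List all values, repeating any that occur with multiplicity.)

The characteristic polynomial is p(t) = det(tI - B).
Expanding the 3×3 determinant: p(t) = t^3 + 9t^2 - 16t - 144.
Rational-root test: t = -4 gives p(-4) = 0.
Factor out (t + 4): p(t) = (t + 4)·(t^2 + 5t - 36).
The quadratic factors as (t + 9)·(t - 4).
Eigenvalues: -9, -4, 4.

-9, -4, 4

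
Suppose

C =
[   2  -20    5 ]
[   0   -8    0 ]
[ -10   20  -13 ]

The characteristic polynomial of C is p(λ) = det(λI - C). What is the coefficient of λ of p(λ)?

112

p(λ) = λ^3 + 19λ^2 + 112λ + 192.
The coefficient of λ is 112.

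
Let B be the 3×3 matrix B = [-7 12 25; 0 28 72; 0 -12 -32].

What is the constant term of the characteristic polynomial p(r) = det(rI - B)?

-224

p(0) = det(0·I − B) = det(−B) = (−1)^3·det(B).
det(B) = 224, so p(0) = -224.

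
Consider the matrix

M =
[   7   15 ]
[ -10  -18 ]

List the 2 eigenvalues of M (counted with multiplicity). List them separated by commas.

-8, -3

det(M - λI) = (7 - λ)(-18 - λ) - (15)·(-10) = λ^2 + 11λ + 24.
This factors as (λ + 8)·(λ + 3) = 0.
Eigenvalues: -8, -3.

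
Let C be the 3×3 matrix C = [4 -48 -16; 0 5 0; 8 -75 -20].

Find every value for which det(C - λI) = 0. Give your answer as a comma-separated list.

-12, -4, 5

Set up det(lambda·I - C) = 0.
Expanding along the first row, p(lambda) = lambda^3 + 11·lambda^2 - 32·lambda - 240.
Since p(5) = 0, lambda = 5 is a root.
Dividing by (lambda - 5) leaves lambda^2 + 16·lambda + 48.
The quadratic factors as (lambda + 12)·(lambda + 4).
Eigenvalues: -12, -4, 5.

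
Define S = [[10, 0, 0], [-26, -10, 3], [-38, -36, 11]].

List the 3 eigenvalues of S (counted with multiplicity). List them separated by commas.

Set up det(tI - S) = 0.
Cofactor expansion gives p(t) = t^3 - 11t^2 + 8t + 20.
Rational-root test: t = -1 gives p(-1) = 0.
Dividing by (t + 1) leaves t^2 - 12t + 20.
The quadratic factors as (t - 2)·(t - 10).
Eigenvalues: -1, 2, 10.

-1, 2, 10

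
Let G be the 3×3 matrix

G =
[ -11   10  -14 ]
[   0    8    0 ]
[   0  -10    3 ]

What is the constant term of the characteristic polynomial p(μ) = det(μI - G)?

264

p(0) = det(0·I − G) = det(−G) = (−1)^3·det(G).
det(G) = -264, so p(0) = 264.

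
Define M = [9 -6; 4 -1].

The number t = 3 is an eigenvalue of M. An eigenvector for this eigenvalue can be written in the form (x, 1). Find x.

1

We need (M - 3I)v = 0.
M - 3I = [[6, -6], [4, -4]].
Row 1: (6)·x + (-6)·1 = 0
Row 2: (4)·x + (-4)·1 = 0
Solving gives x = 1.
Check: M·(1, 1) = (3, 3) = 3·(1, 1).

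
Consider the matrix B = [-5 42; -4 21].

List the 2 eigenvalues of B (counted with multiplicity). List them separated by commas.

7, 9

det(B - λI) = (-5 - λ)(21 - λ) - (42)·(-4) = λ^2 - 16λ + 63.
This factors as (λ - 7)·(λ - 9) = 0.
Eigenvalues: 7, 9.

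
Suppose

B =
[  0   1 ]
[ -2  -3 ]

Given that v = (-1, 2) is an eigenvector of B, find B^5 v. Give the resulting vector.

(32, -64)

First find the eigenvalue: Bv = (2, -4) = -2·(-1, 2), so λ = -2.
Then B^5 v = λ^5·v = (-2)^5·(-1, 2) = -32·(-1, 2) = (32, -64).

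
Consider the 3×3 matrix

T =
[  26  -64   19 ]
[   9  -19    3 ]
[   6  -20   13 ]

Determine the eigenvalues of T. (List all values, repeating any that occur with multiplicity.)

Compute the characteristic polynomial p(λ) = det(λI - T).
Expanding along the first row, p(λ) = λ^3 - 20λ^2 + 119λ - 220.
Try λ = 5: p(5) = 0, so 5 is a root.
Factor out (λ - 5): p(λ) = (λ - 5)·(λ^2 - 15λ + 44).
The quadratic factors as (λ - 4)·(λ - 11).
Eigenvalues: 4, 5, 11.

4, 5, 11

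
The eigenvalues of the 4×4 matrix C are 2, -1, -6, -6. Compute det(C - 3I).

324

If C has eigenvalues 2, -1, -6, -6, then C - 3I has eigenvalues -1, -4, -9, -9.
det(C - 3I) = (-1) · (-4) · (-9) · (-9) = 324.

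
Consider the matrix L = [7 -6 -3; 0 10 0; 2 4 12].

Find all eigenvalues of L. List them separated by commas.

The characteristic polynomial is p(s) = det(sI - L).
Cofactor expansion gives p(s) = s^3 - 29s^2 + 280s - 900.
Since p(9) = 0, s = 9 is a root.
Factor out (s - 9): p(s) = (s - 9)·(s^2 - 20s + 100).
The quadratic factor is (s - 10)^2.
Eigenvalues: 9, 10, 10.

9, 10, 10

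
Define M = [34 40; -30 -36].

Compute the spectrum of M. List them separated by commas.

-6, 4

det(M - rI) = (34 - r)(-36 - r) - (40)·(-30) = r^2 + 2r - 24.
This factors as (r + 6)·(r - 4) = 0.
Eigenvalues: -6, 4.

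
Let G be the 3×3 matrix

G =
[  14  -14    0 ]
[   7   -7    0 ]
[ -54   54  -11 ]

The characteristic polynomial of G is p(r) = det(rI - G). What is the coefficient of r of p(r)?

-77

p(r) = r^3 + 4r^2 - 77r.
The coefficient of r is -77.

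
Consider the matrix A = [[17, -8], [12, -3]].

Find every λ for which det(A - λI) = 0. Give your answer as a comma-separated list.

det(A - μI) = (17 - μ)(-3 - μ) - (-8)·(12) = μ^2 - 14μ + 45.
This factors as (μ - 5)·(μ - 9) = 0.
Eigenvalues: 5, 9.

5, 9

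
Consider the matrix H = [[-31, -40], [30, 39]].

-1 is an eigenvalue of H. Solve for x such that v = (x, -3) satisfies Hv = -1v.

We need (H + 1I)v = 0.
H + 1I = [[-30, -40], [30, 40]].
Row 1: (-30)·x + (-40)·-3 = 0
Row 2: (30)·x + (40)·-3 = 0
Solving gives x = 4.
Check: H·(4, -3) = (-4, 3) = -1·(4, -3).

4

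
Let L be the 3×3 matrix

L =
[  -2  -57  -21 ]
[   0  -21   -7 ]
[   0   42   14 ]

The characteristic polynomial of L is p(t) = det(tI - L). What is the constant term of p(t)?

p(t) = t^3 + 9t^2 + 14t.
The constant term is 0.

0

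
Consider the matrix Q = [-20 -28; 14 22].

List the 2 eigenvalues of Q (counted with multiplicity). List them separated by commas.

-6, 8

det(Q - λI) = (-20 - λ)(22 - λ) - (-28)·(14) = λ^2 - 2λ - 48.
This factors as (λ + 6)·(λ - 8) = 0.
Eigenvalues: -6, 8.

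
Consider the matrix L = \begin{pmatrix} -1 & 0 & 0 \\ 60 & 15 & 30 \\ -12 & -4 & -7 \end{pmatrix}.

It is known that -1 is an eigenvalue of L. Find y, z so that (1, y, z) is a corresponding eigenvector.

0, -2

We need (L + 1I)v = 0.
L + 1I = [[0, 0, 0], [60, 16, 30], [-12, -4, -6]].
Row 1: (0)·1 + (0)·y + (0)·z = 0
Row 2: (60)·1 + (16)·y + (30)·z = 0
Row 3: (-12)·1 + (-4)·y + (-6)·z = 0
Solving gives y = 0, z = -2.
Check: L·(1, 0, -2) = (-1, 0, 2) = -1·(1, 0, -2).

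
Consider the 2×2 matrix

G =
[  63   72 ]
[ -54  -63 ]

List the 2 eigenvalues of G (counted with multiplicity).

-9, 9

det(G - λI) = (63 - λ)(-63 - λ) - (72)·(-54) = λ^2 - 81.
This factors as (λ + 9)·(λ - 9) = 0.
Eigenvalues: -9, 9.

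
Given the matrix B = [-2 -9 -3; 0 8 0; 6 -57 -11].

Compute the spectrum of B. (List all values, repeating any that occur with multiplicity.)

The characteristic polynomial is p(λ) = det(λI - B).
Cofactor expansion gives p(λ) = λ^3 + 5λ^2 - 64λ - 320.
Rational-root test: λ = -8 gives p(-8) = 0.
Factor out (λ + 8): p(λ) = (λ + 8)·(λ^2 - 3λ - 40).
The quadratic factors as (λ + 5)·(λ - 8).
Eigenvalues: -8, -5, 8.

-8, -5, 8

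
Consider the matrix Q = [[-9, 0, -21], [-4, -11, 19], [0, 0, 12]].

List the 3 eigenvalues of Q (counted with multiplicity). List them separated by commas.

Compute the characteristic polynomial p(r) = det(rI - Q).
Expanding the 3×3 determinant: p(r) = r^3 + 8r^2 - 141r - 1188.
Try r = -9: p(-9) = 0, so -9 is a root.
Dividing by (r + 9) leaves r^2 - r - 132.
The quadratic factors as (r + 11)·(r - 12).
Eigenvalues: -11, -9, 12.

-11, -9, 12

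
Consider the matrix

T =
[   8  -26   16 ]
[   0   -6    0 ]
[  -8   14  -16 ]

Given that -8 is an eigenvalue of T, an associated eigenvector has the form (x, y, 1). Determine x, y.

-1, 0

We need (T + 8I)v = 0.
T + 8I = [[16, -26, 16], [0, 2, 0], [-8, 14, -8]].
Row 1: (16)·x + (-26)·y + (16)·1 = 0
Row 2: (0)·x + (2)·y + (0)·1 = 0
Row 3: (-8)·x + (14)·y + (-8)·1 = 0
Solving gives x = -1, y = 0.
Check: T·(-1, 0, 1) = (8, 0, -8) = -8·(-1, 0, 1).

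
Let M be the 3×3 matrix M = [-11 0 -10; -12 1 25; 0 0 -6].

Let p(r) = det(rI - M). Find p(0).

p(0) = det(0·I − M) = det(−M) = (−1)^3·det(M).
det(M) = 66, so p(0) = -66.

-66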